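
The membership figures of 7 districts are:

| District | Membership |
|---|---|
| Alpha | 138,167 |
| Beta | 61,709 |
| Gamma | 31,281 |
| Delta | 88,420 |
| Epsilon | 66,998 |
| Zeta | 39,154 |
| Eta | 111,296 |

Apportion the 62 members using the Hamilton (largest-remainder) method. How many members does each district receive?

Alpha 16, Beta 7, Gamma 4, Delta 10, Epsilon 8, Zeta 4, Eta 13

The standard divisor is 537025/62 ≈ 8661.694.
Standard quotas: Alpha 15.9515, Beta 7.1244, Gamma 3.6114, Delta 10.2082, Epsilon 7.7350, Zeta 4.5204, Eta 12.8492.
Lower quotas: Alpha 15, Beta 7, Gamma 3, Delta 10, Epsilon 7, Zeta 4, Eta 12 (sum 58, leaving 4 seats).
Remainders in descending order: Alpha 0.9515, Eta 0.8492, Epsilon 0.7350, Gamma 0.6114, Zeta 0.5204, Delta 0.2082, Beta 0.1244.
Largest remainders: Alpha, Eta, Epsilon, Gamma receive the extra seats.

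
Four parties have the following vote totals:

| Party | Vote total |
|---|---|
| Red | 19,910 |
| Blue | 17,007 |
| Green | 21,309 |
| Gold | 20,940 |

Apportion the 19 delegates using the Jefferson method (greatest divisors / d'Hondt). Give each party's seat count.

Red: 5, Blue: 4, Green: 5, Gold: 5

Standard divisor 79166/19 ≈ 4166.632; standard quotas: Red 4.778, Blue 4.082, Green 5.114, Gold 5.026.
Rounding down gives 4, 4, 5, 5 = 18 seats, so the divisor must be adjusted.
With modified divisor 3800: modified quotas Red 5.239, Blue 4.476, Green 5.608, Gold 5.511.
Rounding down: Red 5, Blue 4, Green 5, Gold 5 (total 19).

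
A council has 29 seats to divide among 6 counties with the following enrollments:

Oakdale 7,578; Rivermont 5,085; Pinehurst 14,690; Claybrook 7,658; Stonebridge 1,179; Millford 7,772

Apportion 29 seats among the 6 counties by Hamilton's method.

Oakdale 5, Rivermont 3, Pinehurst 10, Claybrook 5, Stonebridge 1, Millford 5

The standard divisor is 43962/29 ≈ 1515.931.
Standard quotas: Oakdale 4.9989, Rivermont 3.3544, Pinehurst 9.6904, Claybrook 5.0517, Stonebridge 0.7777, Millford 5.1269.
Lower quotas: Oakdale 4, Rivermont 3, Pinehurst 9, Claybrook 5, Stonebridge 0, Millford 5 (sum 26, leaving 3 seats).
Remainders in descending order: Oakdale 0.9989, Stonebridge 0.7777, Pinehurst 0.6904, Rivermont 0.3544, Millford 0.1269, Claybrook 0.0517.
The surplus seats go to Oakdale, Stonebridge, Pinehurst.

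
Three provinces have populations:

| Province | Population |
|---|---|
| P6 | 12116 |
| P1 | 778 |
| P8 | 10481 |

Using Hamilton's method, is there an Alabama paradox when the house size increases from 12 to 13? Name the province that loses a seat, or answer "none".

P1

At 12 seats: P6 6, P1 1, P8 5.
At 13 seats: P6 7, P1 0, P8 6.
P1 drops from 1 to 0.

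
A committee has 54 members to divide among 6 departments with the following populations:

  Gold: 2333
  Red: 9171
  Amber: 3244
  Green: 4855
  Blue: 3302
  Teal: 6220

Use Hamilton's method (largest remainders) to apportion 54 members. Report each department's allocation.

Gold: 4, Red: 17, Amber: 6, Green: 9, Blue: 6, Teal: 12

Total 29125; standard divisor 29125/54 ≈ 539.352.
Standard quotas: Gold 4.3256, Red 17.0037, Amber 6.0146, Green 9.0015, Blue 6.1222, Teal 11.5324.
Lower quotas: Gold 4, Red 17, Amber 6, Green 9, Blue 6, Teal 11 (sum 53, leaving 1 seat).
Remainders in descending order: Teal 0.5324, Gold 0.3256, Blue 0.1222, Amber 0.0146, Red 0.0037, Green 0.0015.
Largest remainder: Teal receives the extra seat.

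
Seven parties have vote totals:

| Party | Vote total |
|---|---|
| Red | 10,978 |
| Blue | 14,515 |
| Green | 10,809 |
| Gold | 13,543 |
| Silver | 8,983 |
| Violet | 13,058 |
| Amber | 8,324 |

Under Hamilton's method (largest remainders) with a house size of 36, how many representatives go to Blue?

Standard divisor: 80210 ÷ 36 ≈ 2228.056.
Standard quotas: Red 4.9272, Blue 6.5146, Green 4.8513, Gold 6.0784, Silver 4.0318, Violet 5.8607, Amber 3.7360.
Lower quotas: Red 4, Blue 6, Green 4, Gold 6, Silver 4, Violet 5, Amber 3 (sum 32, leaving 4 seats).
Remainders in descending order: Red 0.9272, Violet 0.8607, Green 0.8513, Amber 0.7360, Blue 0.5146, Gold 0.0784, Silver 0.0318.
The surplus seats go to Red, Violet, Green, Amber.
Blue receives 6.

6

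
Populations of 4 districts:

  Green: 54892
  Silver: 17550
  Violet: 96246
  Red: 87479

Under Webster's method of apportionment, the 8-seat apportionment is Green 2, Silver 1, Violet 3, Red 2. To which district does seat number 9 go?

Priority for the next seat is population ÷ (current seats + 0.5).
Priorities: Green 21956.800, Silver 11700.000, Violet 27498.857, Red 34991.600.
Highest priority: Red.

Red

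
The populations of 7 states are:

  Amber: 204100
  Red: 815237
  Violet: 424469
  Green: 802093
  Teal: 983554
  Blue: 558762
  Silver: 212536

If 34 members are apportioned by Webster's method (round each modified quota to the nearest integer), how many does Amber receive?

Standard divisor 4000751/34 ≈ 117669.147; standard quotas: Amber 1.735, Red 6.928, Violet 3.607, Green 6.817, Teal 8.359, Blue 4.749, Silver 1.806.
Rounding to the nearest integer gives 2, 7, 4, 7, 8, 5, 2 = 35 seats, so the divisor must be adjusted.
With modified divisor 122300: modified quotas Amber 1.669, Red 6.666, Violet 3.471, Green 6.558, Teal 8.042, Blue 4.569, Silver 1.738.
Rounding to the nearest integer: Amber 2, Red 7, Violet 3, Green 7, Teal 8, Blue 5, Silver 2 (total 34).
Amber receives 2.

2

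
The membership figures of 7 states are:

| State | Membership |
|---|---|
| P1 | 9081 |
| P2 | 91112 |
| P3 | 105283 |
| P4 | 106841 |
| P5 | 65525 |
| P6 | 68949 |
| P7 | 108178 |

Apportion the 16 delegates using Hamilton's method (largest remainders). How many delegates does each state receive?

Total 554969; standard divisor 554969/16 ≈ 34685.562.
Standard quotas: P1 0.2618, P2 2.6268, P3 3.0354, P4 3.0803, P5 1.8891, P6 1.9878, P7 3.1188.
Lower quotas: P1 0, P2 2, P3 3, P4 3, P5 1, P6 1, P7 3 (sum 13, leaving 3 seats).
Remainders in descending order: P6 0.9878, P5 0.8891, P2 0.6268, P1 0.2618, P7 0.1188, P4 0.0803, P3 0.0354.
The surplus seats go to P6, P5, P2.

P1=0, P2=3, P3=3, P4=3, P5=2, P6=2, P7=3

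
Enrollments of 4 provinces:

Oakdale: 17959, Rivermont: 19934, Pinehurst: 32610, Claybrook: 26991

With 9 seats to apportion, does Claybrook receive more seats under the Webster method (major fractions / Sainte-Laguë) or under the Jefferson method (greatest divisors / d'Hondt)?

Webster: Oakdale 2, Rivermont 2, Pinehurst 3, Claybrook 2.
Jefferson: Oakdale 1, Rivermont 2, Pinehurst 3, Claybrook 3.
Claybrook gets 2 under Webster and 3 under Jefferson.

Jefferson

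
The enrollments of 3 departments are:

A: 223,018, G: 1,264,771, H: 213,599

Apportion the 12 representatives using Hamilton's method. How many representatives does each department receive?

Total 1701388; standard divisor 1701388/12 ≈ 141782.333.
Standard quotas: A 1.5730, G 8.9205, H 1.5065.
Lower quotas: A 1, G 8, H 1 (sum 10, leaving 2 seats).
Remainders in descending order: G 0.9205, A 0.5730, H 0.5065.
Largest remainders: G, A receive the extra seats.

A 2, G 9, H 1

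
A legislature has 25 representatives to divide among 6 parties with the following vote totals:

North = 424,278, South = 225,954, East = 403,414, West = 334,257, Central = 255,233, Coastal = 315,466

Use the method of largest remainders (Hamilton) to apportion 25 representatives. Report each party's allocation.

Total 1958602; standard divisor 1958602/25 ≈ 78344.08.
Standard quotas: North 5.4156, South 2.8841, East 5.1493, West 4.2665, Central 3.2578, Coastal 4.0267.
Lower quotas: North 5, South 2, East 5, West 4, Central 3, Coastal 4 (sum 23, leaving 2 seats).
Remainders in descending order: South 0.8841, North 0.4156, West 0.2665, Central 0.2578, East 0.1493, Coastal 0.0267.
Largest remainders: South, North receive the extra seats.

North 6; South 3; East 5; West 4; Central 3; Coastal 4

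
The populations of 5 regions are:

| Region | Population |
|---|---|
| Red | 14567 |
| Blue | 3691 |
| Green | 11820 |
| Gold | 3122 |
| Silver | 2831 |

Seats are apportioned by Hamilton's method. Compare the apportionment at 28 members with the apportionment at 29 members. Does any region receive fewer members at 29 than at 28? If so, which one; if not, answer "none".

At 28 seats: Red 11, Blue 3, Green 9, Gold 3, Silver 2.
At 29 seats: Red 12, Blue 3, Green 10, Gold 2, Silver 2.
Gold drops from 3 to 2.

Gold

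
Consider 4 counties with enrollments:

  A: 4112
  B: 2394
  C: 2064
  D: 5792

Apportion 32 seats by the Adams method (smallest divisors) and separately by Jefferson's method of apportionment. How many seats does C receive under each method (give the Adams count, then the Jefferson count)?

Adams: A 9, B 5, C 5, D 13.
Jefferson: A 9, B 5, C 4, D 14.
C gets 5 under Adams and 4 under Jefferson.

5 and 4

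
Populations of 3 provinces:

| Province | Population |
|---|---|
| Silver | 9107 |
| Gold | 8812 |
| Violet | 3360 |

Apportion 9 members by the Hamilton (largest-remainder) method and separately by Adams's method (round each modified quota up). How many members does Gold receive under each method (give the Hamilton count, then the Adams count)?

4 and 3

Hamilton: Silver 4, Gold 4, Violet 1.
Adams: Silver 4, Gold 3, Violet 2.
Gold gets 4 under Hamilton and 3 under Adams.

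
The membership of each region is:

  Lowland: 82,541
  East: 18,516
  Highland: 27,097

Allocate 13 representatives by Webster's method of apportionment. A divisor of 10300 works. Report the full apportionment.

Lowland=8; East=2; Highland=3

With modified divisor 10300: modified quotas Lowland 8.014, East 1.798, Highland 2.631.
Rounding to the nearest integer: Lowland 8, East 2, Highland 3 (total 13).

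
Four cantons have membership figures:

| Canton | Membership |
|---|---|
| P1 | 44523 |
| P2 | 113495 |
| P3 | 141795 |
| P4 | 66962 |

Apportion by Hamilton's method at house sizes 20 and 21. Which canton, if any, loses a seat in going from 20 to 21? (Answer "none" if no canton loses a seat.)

At 20 seats: P1 2, P2 6, P3 8, P4 4.
At 21 seats: P1 3, P2 6, P3 8, P4 4.
No canton's allocation decreased.

none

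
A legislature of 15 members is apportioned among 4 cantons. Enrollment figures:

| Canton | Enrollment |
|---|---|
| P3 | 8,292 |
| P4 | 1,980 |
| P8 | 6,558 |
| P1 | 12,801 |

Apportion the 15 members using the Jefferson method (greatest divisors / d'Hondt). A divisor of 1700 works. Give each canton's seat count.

With modified divisor 1700: modified quotas P3 4.878, P4 1.165, P8 3.858, P1 7.530.
Rounding down: P3 4, P4 1, P8 3, P1 7 (total 15).

P3 4, P4 1, P8 3, P1 7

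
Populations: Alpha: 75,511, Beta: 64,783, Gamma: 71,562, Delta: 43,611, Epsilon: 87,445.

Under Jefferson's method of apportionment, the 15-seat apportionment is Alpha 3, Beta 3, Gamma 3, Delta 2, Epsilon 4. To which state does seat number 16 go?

Priority for the next seat is population ÷ (current seats + 1).
Priorities: Alpha 18877.750, Beta 16195.750, Gamma 17890.500, Delta 14537.000, Epsilon 17489.000.
Highest priority: Alpha.

Alpha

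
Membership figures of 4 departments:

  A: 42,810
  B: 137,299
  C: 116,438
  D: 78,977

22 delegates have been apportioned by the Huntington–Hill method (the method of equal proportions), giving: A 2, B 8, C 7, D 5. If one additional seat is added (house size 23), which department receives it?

Priority for the next seat is population ÷ (√(s·(s+1))).
Priorities: A 17477.109, B 16180.842, C 15559.682, D 14419.161.
Highest priority: A.

A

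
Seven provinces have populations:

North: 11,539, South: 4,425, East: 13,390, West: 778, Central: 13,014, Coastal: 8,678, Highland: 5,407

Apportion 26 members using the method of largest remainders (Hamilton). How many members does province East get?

Standard divisor: 57231 ÷ 26 ≈ 2201.192.
Standard quotas: North 5.2422, South 2.0103, East 6.0831, West 0.3534, Central 5.9123, Coastal 3.9424, Highland 2.4564.
Lower quotas: North 5, South 2, East 6, West 0, Central 5, Coastal 3, Highland 2 (sum 23, leaving 3 seats).
Remainders in descending order: Coastal 0.9424, Central 0.9123, Highland 0.4564, West 0.3534, North 0.2422, East 0.0831, South 0.0103.
Largest remainders: Coastal, Central, Highland receive the extra seats.
East receives 6.

6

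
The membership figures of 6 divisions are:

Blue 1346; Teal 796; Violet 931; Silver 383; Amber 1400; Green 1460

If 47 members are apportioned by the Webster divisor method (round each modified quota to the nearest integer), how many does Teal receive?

6

Standard divisor 6316/47 ≈ 134.383; standard quotas: Blue 10.016, Teal 5.923, Violet 6.928, Silver 2.850, Amber 10.418, Green 10.864.
Rounding to the nearest integer gives Blue 10, Teal 6, Violet 7, Silver 3, Amber 10, Green 11 — total 47, matching the house size, so no adjustment is needed.
Teal receives 6.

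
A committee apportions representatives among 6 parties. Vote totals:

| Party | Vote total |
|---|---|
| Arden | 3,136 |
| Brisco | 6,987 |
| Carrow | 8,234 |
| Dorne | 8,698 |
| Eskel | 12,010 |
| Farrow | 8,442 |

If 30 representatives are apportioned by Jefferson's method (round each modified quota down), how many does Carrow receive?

5

Standard divisor 47507/30 ≈ 1583.567; standard quotas: Arden 1.980, Brisco 4.412, Carrow 5.200, Dorne 5.493, Eskel 7.584, Farrow 5.331.
Rounding down gives 1, 4, 5, 5, 7, 5 = 27 seats, so the divisor must be adjusted.
With modified divisor 1430: modified quotas Arden 2.193, Brisco 4.886, Carrow 5.758, Dorne 6.083, Eskel 8.399, Farrow 5.903.
Rounding down: Arden 2, Brisco 4, Carrow 5, Dorne 6, Eskel 8, Farrow 5 (total 30).
Carrow receives 5.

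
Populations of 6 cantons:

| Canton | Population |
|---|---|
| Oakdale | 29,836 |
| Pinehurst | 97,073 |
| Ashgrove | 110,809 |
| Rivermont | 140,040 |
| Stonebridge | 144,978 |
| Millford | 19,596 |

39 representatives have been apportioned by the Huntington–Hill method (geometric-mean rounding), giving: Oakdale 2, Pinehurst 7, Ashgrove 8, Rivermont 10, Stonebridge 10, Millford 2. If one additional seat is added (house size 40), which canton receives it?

Stonebridge

Priority for the next seat is population ÷ (√(s·(s+1))).
Priorities: Oakdale 12180.496, Pinehurst 12971.925, Ashgrove 13058.966, Rivermont 13352.290, Stonebridge 13823.110, Millford 8000.033.
Highest priority: Stonebridge.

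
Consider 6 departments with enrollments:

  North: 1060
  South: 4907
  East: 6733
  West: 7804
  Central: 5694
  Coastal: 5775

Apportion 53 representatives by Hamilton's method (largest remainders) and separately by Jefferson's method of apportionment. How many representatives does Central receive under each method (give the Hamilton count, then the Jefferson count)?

Hamilton: North 2, South 8, East 11, West 13, Central 9, Coastal 10.
Jefferson: North 1, South 8, East 11, West 13, Central 10, Coastal 10.
Central gets 9 under Hamilton and 10 under Jefferson.

9 and 10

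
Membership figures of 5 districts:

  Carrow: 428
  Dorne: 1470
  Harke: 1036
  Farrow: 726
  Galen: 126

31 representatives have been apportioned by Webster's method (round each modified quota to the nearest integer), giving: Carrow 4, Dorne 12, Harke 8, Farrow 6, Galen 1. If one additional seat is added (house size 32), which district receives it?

Harke

Priority for the next seat is population ÷ (current seats + 0.5).
Priorities: Carrow 95.111, Dorne 117.600, Harke 121.882, Farrow 111.692, Galen 84.000.
Highest priority: Harke.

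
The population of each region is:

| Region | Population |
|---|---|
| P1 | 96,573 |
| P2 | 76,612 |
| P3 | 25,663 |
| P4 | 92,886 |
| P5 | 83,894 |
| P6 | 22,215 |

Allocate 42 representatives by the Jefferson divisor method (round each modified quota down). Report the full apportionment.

P1=11, P2=8, P3=2, P4=10, P5=9, P6=2

Standard divisor 397843/42 ≈ 9472.452; standard quotas: P1 10.195, P2 8.088, P3 2.709, P4 9.806, P5 8.857, P6 2.345.
Rounding down gives 10, 8, 2, 9, 8, 2 = 39 seats, so the divisor must be adjusted.
With modified divisor 8700: modified quotas P1 11.100, P2 8.806, P3 2.950, P4 10.677, P5 9.643, P6 2.553.
Rounding down: P1 11, P2 8, P3 2, P4 10, P5 9, P6 2 (total 42).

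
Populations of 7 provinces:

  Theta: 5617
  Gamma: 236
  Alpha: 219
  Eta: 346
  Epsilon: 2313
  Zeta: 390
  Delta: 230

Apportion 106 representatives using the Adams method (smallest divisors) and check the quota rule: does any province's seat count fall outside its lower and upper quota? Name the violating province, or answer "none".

Theta

Standard quotas: Theta 63.673, Gamma 2.675, Alpha 2.483, Eta 3.922, Epsilon 26.219, Zeta 4.421, Delta 2.607.
Adams allocation: Theta 62, Gamma 3, Alpha 3, Eta 4, Epsilon 26, Zeta 5, Delta 3.
Theta has quota 63.673 (lower 63, upper 64) but receives 62 — outside the quota interval.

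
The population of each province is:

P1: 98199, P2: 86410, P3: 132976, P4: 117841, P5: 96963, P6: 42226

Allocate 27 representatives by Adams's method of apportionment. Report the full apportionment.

Standard divisor 574615/27 ≈ 21282.037; standard quotas: P1 4.614, P2 4.060, P3 6.248, P4 5.537, P5 4.556, P6 1.984.
Rounding up gives 5, 5, 7, 6, 5, 2 = 30 seats, so the divisor must be adjusted.
With modified divisor 23900: modified quotas P1 4.109, P2 3.615, P3 5.564, P4 4.931, P5 4.057, P6 1.767.
Rounding up: P1 5, P2 4, P3 6, P4 5, P5 5, P6 2 (total 27).

P1 5, P2 4, P3 6, P4 5, P5 5, P6 2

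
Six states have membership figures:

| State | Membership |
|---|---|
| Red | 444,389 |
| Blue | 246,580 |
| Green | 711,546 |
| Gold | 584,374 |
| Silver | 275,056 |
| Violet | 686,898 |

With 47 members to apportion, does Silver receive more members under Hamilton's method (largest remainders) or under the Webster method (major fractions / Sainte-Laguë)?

Hamilton: Red 7, Blue 4, Green 11, Gold 9, Silver 5, Violet 11.
Webster: Red 7, Blue 4, Green 12, Gold 9, Silver 4, Violet 11.
Silver gets 5 under Hamilton and 4 under Webster.

Hamilton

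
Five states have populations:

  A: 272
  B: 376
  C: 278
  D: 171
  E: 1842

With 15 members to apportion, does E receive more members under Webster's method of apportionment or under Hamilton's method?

Webster: A 1, B 2, C 1, D 1, E 10.
Hamilton: A 1, B 2, C 2, D 1, E 9.
E gets 10 under Webster and 9 under Hamilton.

Webster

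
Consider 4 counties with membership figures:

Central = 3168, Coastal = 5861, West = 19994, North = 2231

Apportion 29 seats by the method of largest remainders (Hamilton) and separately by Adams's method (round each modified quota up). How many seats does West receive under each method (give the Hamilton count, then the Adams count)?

19 and 18

Hamilton: Central 3, Coastal 5, West 19, North 2.
Adams: Central 3, Coastal 6, West 18, North 2.
West gets 19 under Hamilton and 18 under Adams.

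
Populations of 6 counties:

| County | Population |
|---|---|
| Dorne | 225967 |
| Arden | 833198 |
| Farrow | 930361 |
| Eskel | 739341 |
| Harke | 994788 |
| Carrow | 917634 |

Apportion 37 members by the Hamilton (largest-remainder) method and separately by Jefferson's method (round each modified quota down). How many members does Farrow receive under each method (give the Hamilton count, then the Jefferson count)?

7 and 8

Hamilton: Dorne 2, Arden 7, Farrow 7, Eskel 6, Harke 8, Carrow 7.
Jefferson: Dorne 1, Arden 7, Farrow 8, Eskel 6, Harke 8, Carrow 7.
Farrow gets 7 under Hamilton and 8 under Jefferson.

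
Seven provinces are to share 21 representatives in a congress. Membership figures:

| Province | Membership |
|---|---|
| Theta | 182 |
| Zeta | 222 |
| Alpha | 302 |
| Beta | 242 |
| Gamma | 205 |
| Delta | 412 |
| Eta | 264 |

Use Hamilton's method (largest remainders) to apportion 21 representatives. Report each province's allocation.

Theta 2, Zeta 3, Alpha 3, Beta 3, Gamma 2, Delta 5, Eta 3

Total 1829; standard divisor 1829/21 ≈ 87.095.
Standard quotas: Theta 2.090, Zeta 2.549, Alpha 3.467, Beta 2.779, Gamma 2.354, Delta 4.730, Eta 3.031.
Lower quotas: Theta 2, Zeta 2, Alpha 3, Beta 2, Gamma 2, Delta 4, Eta 3 (sum 18, leaving 3 seats).
Remainders in descending order: Beta 0.779, Delta 0.730, Zeta 0.549, Alpha 0.467, Gamma 0.354, Theta 0.090, Eta 0.031.
The surplus seats go to Beta, Delta, Zeta.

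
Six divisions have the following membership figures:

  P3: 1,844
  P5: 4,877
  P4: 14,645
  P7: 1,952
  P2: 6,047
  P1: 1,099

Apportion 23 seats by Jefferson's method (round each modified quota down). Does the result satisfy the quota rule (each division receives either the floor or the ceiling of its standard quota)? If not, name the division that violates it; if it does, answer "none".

none

Standard quotas: P3 1.392, P5 3.682, P4 11.057, P7 1.474, P2 4.565, P1 0.830.
Jefferson allocation: P3 1, P5 4, P4 12, P7 1, P2 5, P1 0.
Every allocation lies between the lower and upper quota.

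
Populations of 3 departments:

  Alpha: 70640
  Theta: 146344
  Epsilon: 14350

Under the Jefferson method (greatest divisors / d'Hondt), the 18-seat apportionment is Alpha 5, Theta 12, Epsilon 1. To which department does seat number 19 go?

Priority for the next seat is population ÷ (current seats + 1).
Priorities: Alpha 11773.333, Theta 11257.231, Epsilon 7175.000.
Highest priority: Alpha.

Alpha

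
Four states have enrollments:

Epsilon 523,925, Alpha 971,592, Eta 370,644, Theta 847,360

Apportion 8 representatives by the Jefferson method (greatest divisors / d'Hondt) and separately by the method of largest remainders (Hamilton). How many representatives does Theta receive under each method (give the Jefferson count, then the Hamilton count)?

3 and 2

Jefferson: Epsilon 1, Alpha 3, Eta 1, Theta 3.
Hamilton: Epsilon 2, Alpha 3, Eta 1, Theta 2.
Theta gets 3 under Jefferson and 2 under Hamilton.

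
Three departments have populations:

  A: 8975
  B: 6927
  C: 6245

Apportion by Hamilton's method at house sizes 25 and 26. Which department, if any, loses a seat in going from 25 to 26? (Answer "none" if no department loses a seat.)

none

At 25 seats: A 10, B 8, C 7.
At 26 seats: A 11, B 8, C 7.
No department's allocation decreased.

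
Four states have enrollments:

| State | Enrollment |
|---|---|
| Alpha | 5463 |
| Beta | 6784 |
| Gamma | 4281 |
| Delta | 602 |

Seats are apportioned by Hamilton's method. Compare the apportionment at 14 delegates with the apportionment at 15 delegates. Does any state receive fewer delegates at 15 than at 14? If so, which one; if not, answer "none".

At 14 seats: Alpha 4, Beta 6, Gamma 4, Delta 0.
At 15 seats: Alpha 5, Beta 6, Gamma 4, Delta 0.
No state's allocation decreased.

none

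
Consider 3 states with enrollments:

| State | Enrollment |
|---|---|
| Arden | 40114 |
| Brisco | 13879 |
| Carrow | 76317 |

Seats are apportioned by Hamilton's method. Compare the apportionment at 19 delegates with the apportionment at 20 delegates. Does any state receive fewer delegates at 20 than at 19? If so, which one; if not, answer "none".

At 19 seats: Arden 6, Brisco 2, Carrow 11.
At 20 seats: Arden 6, Brisco 2, Carrow 12.
No state's allocation decreased.

none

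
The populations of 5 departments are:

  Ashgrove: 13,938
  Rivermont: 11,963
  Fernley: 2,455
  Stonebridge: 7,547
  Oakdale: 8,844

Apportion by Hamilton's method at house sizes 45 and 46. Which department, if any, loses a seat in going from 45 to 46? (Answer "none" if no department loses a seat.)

none

At 45 seats: Ashgrove 14, Rivermont 12, Fernley 2, Stonebridge 8, Oakdale 9.
At 46 seats: Ashgrove 14, Rivermont 12, Fernley 3, Stonebridge 8, Oakdale 9.
No department's allocation decreased.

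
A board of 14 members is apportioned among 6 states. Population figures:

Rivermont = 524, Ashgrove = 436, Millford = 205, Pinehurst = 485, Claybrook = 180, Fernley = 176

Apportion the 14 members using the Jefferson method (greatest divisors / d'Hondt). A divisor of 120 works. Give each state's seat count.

Rivermont: 4, Ashgrove: 3, Millford: 1, Pinehurst: 4, Claybrook: 1, Fernley: 1

With modified divisor 120: modified quotas Rivermont 4.367, Ashgrove 3.633, Millford 1.708, Pinehurst 4.042, Claybrook 1.500, Fernley 1.467.
Rounding down: Rivermont 4, Ashgrove 3, Millford 1, Pinehurst 4, Claybrook 1, Fernley 1 (total 14).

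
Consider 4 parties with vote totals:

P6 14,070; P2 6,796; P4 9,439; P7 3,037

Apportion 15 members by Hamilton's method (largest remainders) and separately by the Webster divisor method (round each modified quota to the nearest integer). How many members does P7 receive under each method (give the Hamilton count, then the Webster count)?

Hamilton: P6 6, P2 3, P4 4, P7 2.
Webster: P6 7, P2 3, P4 4, P7 1.
P7 gets 2 under Hamilton and 1 under Webster.

2 and 1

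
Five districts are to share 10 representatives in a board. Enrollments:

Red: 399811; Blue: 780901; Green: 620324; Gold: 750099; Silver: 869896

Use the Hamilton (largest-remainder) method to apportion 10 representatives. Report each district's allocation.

Red 1, Blue 2, Green 2, Gold 2, Silver 3

Standard divisor: 3421031 ÷ 10 ≈ 342103.1.
Standard quotas: Red 1.1687, Blue 2.2826, Green 1.8133, Gold 2.1926, Silver 2.5428.
Lower quotas: Red 1, Blue 2, Green 1, Gold 2, Silver 2 (sum 8, leaving 2 seats).
Remainders in descending order: Green 0.8133, Silver 0.5428, Blue 0.2826, Gold 0.1926, Red 0.1687.
Largest remainders: Green, Silver receive the extra seats.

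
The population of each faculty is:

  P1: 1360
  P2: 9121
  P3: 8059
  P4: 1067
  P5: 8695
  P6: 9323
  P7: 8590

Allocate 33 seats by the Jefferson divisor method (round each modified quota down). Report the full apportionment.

Standard divisor 46215/33 ≈ 1400.455; standard quotas: P1 0.971, P2 6.513, P3 5.755, P4 0.762, P5 6.209, P6 6.657, P7 6.134.
Rounding down gives 0, 6, 5, 0, 6, 6, 6 = 29 seats, so the divisor must be adjusted.
With modified divisor 1270: modified quotas P1 1.071, P2 7.182, P3 6.346, P4 0.840, P5 6.846, P6 7.341, P7 6.764.
Rounding down: P1 1, P2 7, P3 6, P4 0, P5 6, P6 7, P7 6 (total 33).

P1 1, P2 7, P3 6, P4 0, P5 6, P6 7, P7 6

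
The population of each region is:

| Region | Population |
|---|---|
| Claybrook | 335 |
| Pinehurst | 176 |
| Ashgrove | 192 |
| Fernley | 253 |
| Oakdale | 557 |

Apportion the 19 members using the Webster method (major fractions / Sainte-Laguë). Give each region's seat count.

Claybrook=4, Pinehurst=2, Ashgrove=3, Fernley=3, Oakdale=7

Standard divisor 1513/19 ≈ 79.632; standard quotas: Claybrook 4.207, Pinehurst 2.210, Ashgrove 2.411, Fernley 3.177, Oakdale 6.995.
Rounding to the nearest integer gives 4, 2, 2, 3, 7 = 18 seats, so the divisor must be adjusted.
With modified divisor 76: modified quotas Claybrook 4.408, Pinehurst 2.316, Ashgrove 2.526, Fernley 3.329, Oakdale 7.329.
Rounding to the nearest integer: Claybrook 4, Pinehurst 2, Ashgrove 3, Fernley 3, Oakdale 7 (total 19).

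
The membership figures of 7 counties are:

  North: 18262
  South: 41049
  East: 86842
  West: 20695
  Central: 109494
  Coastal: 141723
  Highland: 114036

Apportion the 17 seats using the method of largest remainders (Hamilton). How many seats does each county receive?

The standard divisor is 532101/17 ≈ 31300.059.
Standard quotas: North 0.5834, South 1.3115, East 2.7745, West 0.6612, Central 3.4982, Coastal 4.5279, Highland 3.6433.
Lower quotas: North 0, South 1, East 2, West 0, Central 3, Coastal 4, Highland 3 (sum 13, leaving 4 seats).
Remainders in descending order: East 0.7745, West 0.6612, Highland 0.6433, North 0.5834, Coastal 0.5279, Central 0.4982, South 0.3115.
Largest remainders: East, West, Highland, North receive the extra seats.

North 1; South 1; East 3; West 1; Central 3; Coastal 4; Highland 4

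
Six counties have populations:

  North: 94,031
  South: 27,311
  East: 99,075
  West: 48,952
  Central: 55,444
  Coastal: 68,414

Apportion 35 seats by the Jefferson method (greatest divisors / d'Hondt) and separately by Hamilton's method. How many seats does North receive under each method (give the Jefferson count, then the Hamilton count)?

Jefferson: North 9, South 2, East 9, West 4, Central 5, Coastal 6.
Hamilton: North 8, South 3, East 9, West 4, Central 5, Coastal 6.
North gets 9 under Jefferson and 8 under Hamilton.

9 and 8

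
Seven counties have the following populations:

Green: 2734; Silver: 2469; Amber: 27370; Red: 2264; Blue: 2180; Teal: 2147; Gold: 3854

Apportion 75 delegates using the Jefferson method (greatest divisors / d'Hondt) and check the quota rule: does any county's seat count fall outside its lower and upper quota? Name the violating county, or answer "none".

Amber

Standard quotas: Green 4.767, Silver 4.305, Amber 47.718, Red 3.947, Blue 3.801, Teal 3.743, Gold 6.719.
Jefferson allocation: Green 4, Silver 4, Amber 50, Red 4, Blue 3, Teal 3, Gold 7.
Amber has quota 47.718 (lower 47, upper 48) but receives 50 — outside the quota interval.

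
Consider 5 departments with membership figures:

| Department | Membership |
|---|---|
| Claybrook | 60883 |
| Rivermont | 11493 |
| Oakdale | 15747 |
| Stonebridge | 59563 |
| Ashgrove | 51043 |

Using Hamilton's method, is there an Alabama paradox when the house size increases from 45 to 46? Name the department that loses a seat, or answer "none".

At 45 seats: Claybrook 14, Rivermont 3, Oakdale 4, Stonebridge 13, Ashgrove 11.
At 46 seats: Claybrook 14, Rivermont 3, Oakdale 3, Stonebridge 14, Ashgrove 12.
Oakdale drops from 4 to 3.

Oakdale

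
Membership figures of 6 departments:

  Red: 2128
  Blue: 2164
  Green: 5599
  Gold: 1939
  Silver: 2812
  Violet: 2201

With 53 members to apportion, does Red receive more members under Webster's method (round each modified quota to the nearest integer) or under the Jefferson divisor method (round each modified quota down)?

Webster

Webster: Red 7, Blue 7, Green 17, Gold 6, Silver 9, Violet 7.
Jefferson: Red 6, Blue 7, Green 18, Gold 6, Silver 9, Violet 7.
Red gets 7 under Webster and 6 under Jefferson.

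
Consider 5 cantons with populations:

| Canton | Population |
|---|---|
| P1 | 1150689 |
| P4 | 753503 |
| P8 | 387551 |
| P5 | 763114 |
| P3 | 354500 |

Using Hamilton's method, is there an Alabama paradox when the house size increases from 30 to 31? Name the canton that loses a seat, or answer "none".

At 30 seats: P1 10, P4 7, P8 3, P5 7, P3 3.
At 31 seats: P1 10, P4 7, P8 4, P5 7, P3 3.
No canton's allocation decreased.

none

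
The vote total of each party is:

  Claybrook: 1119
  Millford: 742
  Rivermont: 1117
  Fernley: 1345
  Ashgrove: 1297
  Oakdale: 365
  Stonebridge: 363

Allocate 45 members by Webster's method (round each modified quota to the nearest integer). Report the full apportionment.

Claybrook 8; Millford 5; Rivermont 8; Fernley 9; Ashgrove 9; Oakdale 3; Stonebridge 3

Standard divisor 6348/45 ≈ 141.067; standard quotas: Claybrook 7.932, Millford 5.260, Rivermont 7.918, Fernley 9.534, Ashgrove 9.194, Oakdale 2.587, Stonebridge 2.573.
Rounding to the nearest integer gives 8, 5, 8, 10, 9, 3, 3 = 46 seats, so the divisor must be adjusted.
With modified divisor 143: modified quotas Claybrook 7.825, Millford 5.189, Rivermont 7.811, Fernley 9.406, Ashgrove 9.070, Oakdale 2.552, Stonebridge 2.538.
Rounding to the nearest integer: Claybrook 8, Millford 5, Rivermont 8, Fernley 9, Ashgrove 9, Oakdale 3, Stonebridge 3 (total 45).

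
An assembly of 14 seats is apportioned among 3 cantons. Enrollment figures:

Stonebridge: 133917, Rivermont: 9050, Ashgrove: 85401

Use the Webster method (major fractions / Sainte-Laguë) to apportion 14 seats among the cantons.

Standard divisor 228368/14 ≈ 16312; standard quotas: Stonebridge 8.210, Rivermont 0.555, Ashgrove 5.235.
Rounding to the nearest integer gives Stonebridge 8, Rivermont 1, Ashgrove 5 — total 14, matching the house size, so no adjustment is needed.

Stonebridge: 8, Rivermont: 1, Ashgrove: 5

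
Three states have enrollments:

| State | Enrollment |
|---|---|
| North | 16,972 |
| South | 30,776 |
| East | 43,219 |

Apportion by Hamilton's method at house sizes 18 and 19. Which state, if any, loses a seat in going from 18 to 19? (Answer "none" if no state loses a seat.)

none

At 18 seats: North 3, South 6, East 9.
At 19 seats: North 4, South 6, East 9.
No state's allocation decreased.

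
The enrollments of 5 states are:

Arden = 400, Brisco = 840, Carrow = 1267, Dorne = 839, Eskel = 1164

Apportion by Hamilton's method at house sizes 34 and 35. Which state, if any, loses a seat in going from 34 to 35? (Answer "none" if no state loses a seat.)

none

At 34 seats: Arden 3, Brisco 6, Carrow 10, Dorne 6, Eskel 9.
At 35 seats: Arden 3, Brisco 7, Carrow 10, Dorne 6, Eskel 9.
No state's allocation decreased.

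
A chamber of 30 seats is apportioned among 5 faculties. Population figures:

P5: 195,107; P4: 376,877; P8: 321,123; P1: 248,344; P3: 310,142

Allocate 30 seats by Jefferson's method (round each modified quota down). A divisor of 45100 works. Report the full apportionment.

With modified divisor 45100: modified quotas P5 4.326, P4 8.356, P8 7.120, P1 5.507, P3 6.877.
Rounding down: P5 4, P4 8, P8 7, P1 5, P3 6 (total 30).

P5: 4, P4: 8, P8: 7, P1: 5, P3: 6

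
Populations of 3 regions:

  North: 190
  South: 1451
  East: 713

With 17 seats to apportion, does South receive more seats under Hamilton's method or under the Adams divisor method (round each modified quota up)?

Hamilton: North 1, South 11, East 5.
Adams: North 2, South 10, East 5.
South gets 11 under Hamilton and 10 under Adams.

Hamilton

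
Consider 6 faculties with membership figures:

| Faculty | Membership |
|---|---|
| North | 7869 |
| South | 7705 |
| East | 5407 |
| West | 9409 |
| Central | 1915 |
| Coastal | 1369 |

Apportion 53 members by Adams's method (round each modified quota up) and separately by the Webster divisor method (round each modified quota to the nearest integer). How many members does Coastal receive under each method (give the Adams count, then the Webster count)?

Adams: North 12, South 12, East 9, West 14, Central 3, Coastal 3.
Webster: North 12, South 12, East 9, West 15, Central 3, Coastal 2.
Coastal gets 3 under Adams and 2 under Webster.

3 and 2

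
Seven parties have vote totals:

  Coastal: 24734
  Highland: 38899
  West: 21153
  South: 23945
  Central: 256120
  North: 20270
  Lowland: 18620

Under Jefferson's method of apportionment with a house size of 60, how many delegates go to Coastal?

3

Standard divisor 403741/60 ≈ 6729.017; standard quotas: Coastal 3.676, Highland 5.781, West 3.144, South 3.558, Central 38.062, North 3.012, Lowland 2.767.
Rounding down gives 3, 5, 3, 3, 38, 3, 2 = 57 seats, so the divisor must be adjusted.
With modified divisor 6300: modified quotas Coastal 3.926, Highland 6.174, West 3.358, South 3.801, Central 40.654, North 3.217, Lowland 2.956.
Rounding down: Coastal 3, Highland 6, West 3, South 3, Central 40, North 3, Lowland 2 (total 60).
Coastal receives 3.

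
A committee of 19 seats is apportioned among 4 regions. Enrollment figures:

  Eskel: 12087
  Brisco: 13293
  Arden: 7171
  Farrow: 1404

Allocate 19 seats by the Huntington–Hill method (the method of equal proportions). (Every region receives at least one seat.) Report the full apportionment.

Eskel=7, Brisco=7, Arden=4, Farrow=1

With divisor 1821: modified quotas Eskel 6.638, Brisco 7.300, Arden 3.938, Farrow 0.771.
Geometric-mean thresholds: Eskel √(6·7)=6.481, Brisco √(7·8)=7.483, Arden √(3·4)=3.464, Farrow (min 1).
Each quota rounded against its threshold gives Eskel 7, Brisco 7, Arden 4, Farrow 1 (total 19).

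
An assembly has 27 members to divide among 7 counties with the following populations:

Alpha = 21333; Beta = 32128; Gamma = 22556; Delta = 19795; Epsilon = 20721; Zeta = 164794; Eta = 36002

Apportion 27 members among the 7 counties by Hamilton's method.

Alpha 2, Beta 3, Gamma 2, Delta 1, Epsilon 2, Zeta 14, Eta 3

Standard divisor: 317329 ÷ 27 ≈ 11752.926.
Standard quotas: Alpha 1.8151, Beta 2.7336, Gamma 1.9192, Delta 1.6843, Epsilon 1.7631, Zeta 14.0215, Eta 3.0632.
Lower quotas: Alpha 1, Beta 2, Gamma 1, Delta 1, Epsilon 1, Zeta 14, Eta 3 (sum 23, leaving 4 seats).
Remainders in descending order: Gamma 0.9192, Alpha 0.8151, Epsilon 0.7631, Beta 0.7336, Delta 0.6843, Eta 0.0632, Zeta 0.0215.
Largest remainders: Gamma, Alpha, Epsilon, Beta receive the extra seats.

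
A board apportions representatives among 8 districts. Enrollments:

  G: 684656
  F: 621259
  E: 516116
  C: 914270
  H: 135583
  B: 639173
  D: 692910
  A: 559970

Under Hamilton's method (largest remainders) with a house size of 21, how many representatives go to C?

4

The standard divisor is 4763937/21 ≈ 226854.143.
Standard quotas: G 3.0180, F 2.7386, E 2.2751, C 4.0302, H 0.5977, B 2.8176, D 3.0544, A 2.4684.
Lower quotas: G 3, F 2, E 2, C 4, H 0, B 2, D 3, A 2 (sum 18, leaving 3 seats).
Remainders in descending order: B 0.8176, F 0.7386, H 0.5977, A 0.4684, E 0.2751, D 0.0544, C 0.0302, G 0.0180.
Largest remainders: B, F, H receive the extra seats.
C receives 4.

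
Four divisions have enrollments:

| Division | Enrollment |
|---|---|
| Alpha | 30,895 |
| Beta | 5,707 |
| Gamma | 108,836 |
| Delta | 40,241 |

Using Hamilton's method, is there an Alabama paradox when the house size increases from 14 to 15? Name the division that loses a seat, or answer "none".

Beta

At 14 seats: Alpha 2, Beta 1, Gamma 8, Delta 3.
At 15 seats: Alpha 3, Beta 0, Gamma 9, Delta 3.
Beta drops from 1 to 0.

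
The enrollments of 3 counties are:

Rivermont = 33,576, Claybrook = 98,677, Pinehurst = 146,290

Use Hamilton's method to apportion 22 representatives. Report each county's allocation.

Standard divisor: 278543 ÷ 22 ≈ 12661.045.
Standard quotas: Rivermont 2.6519, Claybrook 7.7937, Pinehurst 11.5543.
Lower quotas: Rivermont 2, Claybrook 7, Pinehurst 11 (sum 20, leaving 2 seats).
Remainders in descending order: Claybrook 0.7937, Rivermont 0.6519, Pinehurst 0.5543.
Largest remainders: Claybrook, Rivermont receive the extra seats.

Rivermont 3, Claybrook 8, Pinehurst 11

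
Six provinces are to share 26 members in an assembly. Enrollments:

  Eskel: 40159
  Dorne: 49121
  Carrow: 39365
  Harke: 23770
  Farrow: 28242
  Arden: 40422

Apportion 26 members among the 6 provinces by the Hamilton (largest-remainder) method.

Eskel 5, Dorne 6, Carrow 4, Harke 3, Farrow 3, Arden 5

Total 221079; standard divisor 221079/26 ≈ 8503.038.
Standard quotas: Eskel 4.7229, Dorne 5.7769, Carrow 4.6295, Harke 2.7955, Farrow 3.3214, Arden 4.7538.
Lower quotas: Eskel 4, Dorne 5, Carrow 4, Harke 2, Farrow 3, Arden 4 (sum 22, leaving 4 seats).
Remainders in descending order: Harke 0.7955, Dorne 0.7769, Arden 0.7538, Eskel 0.7229, Carrow 0.6295, Farrow 0.3214.
The surplus seats go to Harke, Dorne, Arden, Eskel.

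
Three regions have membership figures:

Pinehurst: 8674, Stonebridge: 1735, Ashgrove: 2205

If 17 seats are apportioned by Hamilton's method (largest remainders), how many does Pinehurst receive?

12

Total 12614; standard divisor 12614/17 = 742.
Standard quotas: Pinehurst 11.6900, Stonebridge 2.3383, Ashgrove 2.9717.
Lower quotas: Pinehurst 11, Stonebridge 2, Ashgrove 2 (sum 15, leaving 2 seats).
Remainders in descending order: Ashgrove 0.9717, Pinehurst 0.6900, Stonebridge 0.3383.
The surplus seats go to Ashgrove, Pinehurst.
Pinehurst receives 12.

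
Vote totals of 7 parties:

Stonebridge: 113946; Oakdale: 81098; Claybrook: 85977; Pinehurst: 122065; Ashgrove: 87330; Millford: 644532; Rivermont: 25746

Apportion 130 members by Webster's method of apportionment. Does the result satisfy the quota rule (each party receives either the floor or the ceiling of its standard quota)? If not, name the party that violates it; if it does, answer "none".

Standard quotas: Stonebridge 12.762, Oakdale 9.083, Claybrook 9.630, Pinehurst 13.672, Ashgrove 9.781, Millford 72.189, Rivermont 2.884.
Webster allocation: Stonebridge 13, Oakdale 9, Claybrook 10, Pinehurst 14, Ashgrove 10, Millford 71, Rivermont 3.
Millford has quota 72.189 (lower 72, upper 73) but receives 71 — outside the quota interval.

Millford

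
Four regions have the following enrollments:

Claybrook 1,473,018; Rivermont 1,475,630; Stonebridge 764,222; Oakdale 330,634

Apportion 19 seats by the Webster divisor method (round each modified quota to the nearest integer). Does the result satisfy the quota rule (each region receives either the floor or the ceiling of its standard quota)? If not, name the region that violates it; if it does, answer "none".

Standard quotas: Claybrook 6.922, Rivermont 6.934, Stonebridge 3.591, Oakdale 1.554.
Webster allocation: Claybrook 7, Rivermont 7, Stonebridge 3, Oakdale 2.
Every allocation lies between the lower and upper quota.

none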